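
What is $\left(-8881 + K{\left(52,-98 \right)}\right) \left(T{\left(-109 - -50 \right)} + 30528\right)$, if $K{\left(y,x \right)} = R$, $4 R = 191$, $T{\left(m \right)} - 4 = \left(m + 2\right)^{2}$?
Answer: $- \frac{1193584073}{4} \approx -2.984 \cdot 10^{8}$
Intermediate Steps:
$T{\left(m \right)} = 4 + \left(2 + m\right)^{2}$ ($T{\left(m \right)} = 4 + \left(m + 2\right)^{2} = 4 + \left(2 + m\right)^{2}$)
$R = \frac{191}{4}$ ($R = \frac{1}{4} \cdot 191 = \frac{191}{4} \approx 47.75$)
$K{\left(y,x \right)} = \frac{191}{4}$
$\left(-8881 + K{\left(52,-98 \right)}\right) \left(T{\left(-109 - -50 \right)} + 30528\right) = \left(-8881 + \frac{191}{4}\right) \left(\left(4 + \left(2 - 59\right)^{2}\right) + 30528\right) = - \frac{35333 \left(\left(4 + \left(2 + \left(-109 + 50\right)\right)^{2}\right) + 30528\right)}{4} = - \frac{35333 \left(\left(4 + \left(2 - 59\right)^{2}\right) + 30528\right)}{4} = - \frac{35333 \left(\left(4 + \left(-57\right)^{2}\right) + 30528\right)}{4} = - \frac{35333 \left(\left(4 + 3249\right) + 30528\right)}{4} = - \frac{35333 \left(3253 + 30528\right)}{4} = \left(- \frac{35333}{4}\right) 33781 = - \frac{1193584073}{4}$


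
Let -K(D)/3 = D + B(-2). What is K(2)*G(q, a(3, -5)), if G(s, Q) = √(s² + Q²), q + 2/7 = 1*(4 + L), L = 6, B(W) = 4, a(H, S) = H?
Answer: -18*√5065/7 ≈ -183.01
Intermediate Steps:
q = 68/7 (q = -2/7 + 1*(4 + 6) = -2/7 + 1*10 = -2/7 + 10 = 68/7 ≈ 9.7143)
G(s, Q) = √(Q² + s²)
K(D) = -12 - 3*D (K(D) = -3*(D + 4) = -3*(4 + D) = -12 - 3*D)
K(2)*G(q, a(3, -5)) = (-12 - 3*2)*√(3² + (68/7)²) = (-12 - 6)*√(9 + 4624/49) = -18*√5065/7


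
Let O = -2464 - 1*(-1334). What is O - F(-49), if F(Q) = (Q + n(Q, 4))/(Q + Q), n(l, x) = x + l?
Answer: -55417/49 ≈ -1131.0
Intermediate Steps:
n(l, x) = l + x
F(Q) = (4 + 2*Q)/(2*Q) (F(Q) = (Q + (Q + 4))/(Q + Q) = (Q + (4 + Q))/((2*Q)) = (4 + 2*Q)*(1/(2*Q)) = (4 + 2*Q)/(2*Q))
O = -1130 (O = -2464 + 1334 = -1130)
O - F(-49) = -1130 - (2 - 49)/(-49) = -1130 - (-1)*(-47)/49 = -1130 - 1*47/49 = -1130 - 47/49 = -55417/49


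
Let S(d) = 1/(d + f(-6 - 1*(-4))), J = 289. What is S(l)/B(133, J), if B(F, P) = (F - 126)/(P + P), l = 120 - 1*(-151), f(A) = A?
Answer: 578/1883 ≈ 0.30696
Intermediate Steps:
l = 271 (l = 120 + 151 = 271)
S(d) = 1/(-2 + d) (S(d) = 1/(d + (-6 - 1*(-4))) = 1/(d + (-6 + 4)) = 1/(d - 2) = 1/(-2 + d))
B(F, P) = (-126 + F)/(2*P) (B(F, P) = (-126 + F)/((2*P)) = (-126 + F)*(1/(2*P)) = (-126 + F)/(2*P))
S(l)/B(133, J) = 1/((-2 + 271)*(((1/2)*(-126 + 133)/289))) = 1/(269*(((1/2)*(1/289)*7))) = 1/(269*(7/578)) = (1/269)*(578/7) = 578/1883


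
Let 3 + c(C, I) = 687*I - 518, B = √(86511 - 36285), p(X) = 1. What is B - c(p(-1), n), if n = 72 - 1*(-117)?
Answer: -129322 + √50226 ≈ -1.2910e+5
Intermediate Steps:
n = 189 (n = 72 + 117 = 189)
B = √50226 ≈ 224.11
c(C, I) = -521 + 687*I (c(C, I) = -3 + (687*I - 518) = -3 + (-518 + 687*I) = -521 + 687*I)
B - c(p(-1), n) = √50226 - (-521 + 687*189) = √50226 - (-521 + 129843) = √50226 - 1*129322 = √50226 - 129322 = -129322 + √50226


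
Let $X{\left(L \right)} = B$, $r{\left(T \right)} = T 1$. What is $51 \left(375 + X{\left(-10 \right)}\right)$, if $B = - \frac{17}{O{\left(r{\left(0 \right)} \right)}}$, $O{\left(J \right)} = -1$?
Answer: $19992$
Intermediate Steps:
$r{\left(T \right)} = T$
$B = 17$ ($B = - \frac{17}{-1} = \left(-17\right) \left(-1\right) = 17$)
$X{\left(L \right)} = 17$
$51 \left(375 + X{\left(-10 \right)}\right) = 51 \left(375 + 17\right) = 51 \cdot 392 = 19992$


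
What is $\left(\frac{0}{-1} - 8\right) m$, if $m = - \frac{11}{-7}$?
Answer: $- \frac{88}{7} \approx -12.571$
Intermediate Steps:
$m = \frac{11}{7}$ ($m = \left(-11\right) \left(- \frac{1}{7}\right) = \frac{11}{7} \approx 1.5714$)
$\left(\frac{0}{-1} - 8\right) m = \left(\frac{0}{-1} - 8\right) \frac{11}{7} = \left(0 \left(-1\right) - 8\right) \frac{11}{7} = \left(0 - 8\right) \frac{11}{7} = \left(-8\right) \frac{11}{7} = - \frac{88}{7}$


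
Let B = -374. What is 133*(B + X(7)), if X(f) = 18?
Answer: -47348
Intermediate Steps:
133*(B + X(7)) = 133*(-374 + 18) = 133*(-356) = -47348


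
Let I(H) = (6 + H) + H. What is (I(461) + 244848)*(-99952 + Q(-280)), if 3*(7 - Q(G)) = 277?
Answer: -73760326912/3 ≈ -2.4587e+10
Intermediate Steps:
Q(G) = -256/3 (Q(G) = 7 - ⅓*277 = 7 - 277/3 = -256/3)
I(H) = 6 + 2*H
(I(461) + 244848)*(-99952 + Q(-280)) = ((6 + 2*461) + 244848)*(-99952 - 256/3) = ((6 + 922) + 244848)*(-300112/3) = (928 + 244848)*(-300112/3) = 245776*(-300112/3) = -73760326912/3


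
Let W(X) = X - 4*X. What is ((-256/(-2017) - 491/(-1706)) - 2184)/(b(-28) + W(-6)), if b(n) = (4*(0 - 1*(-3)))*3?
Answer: -7513721285/185814108 ≈ -40.437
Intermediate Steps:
W(X) = -3*X
b(n) = 36 (b(n) = (4*(0 + 3))*3 = (4*3)*3 = 12*3 = 36)
((-256/(-2017) - 491/(-1706)) - 2184)/(b(-28) + W(-6)) = ((-256/(-2017) - 491/(-1706)) - 2184)/(36 - 3*(-6)) = ((-256*(-1/2017) - 491*(-1/1706)) - 2184)/(36 + 18) = ((256/2017 + 491/1706) - 2184)/54 = (1427083/3441002 - 2184)*(1/54) = -7513721285/3441002*1/54 = -7513721285/185814108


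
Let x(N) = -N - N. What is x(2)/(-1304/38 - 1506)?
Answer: 38/14633 ≈ 0.0025969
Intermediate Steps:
x(N) = -2*N
x(2)/(-1304/38 - 1506) = (-2*2)/(-1304/38 - 1506) = -4/(-1304*1/38 - 1506) = -4/(-652/19 - 1506) = -4/(-29266/19) = -19/29266*(-4) = 38/14633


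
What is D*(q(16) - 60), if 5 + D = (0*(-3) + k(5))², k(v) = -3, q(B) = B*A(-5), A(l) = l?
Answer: -560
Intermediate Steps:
q(B) = -5*B (q(B) = B*(-5) = -5*B)
D = 4 (D = -5 + (0*(-3) - 3)² = -5 + (0 - 3)² = -5 + (-3)² = -5 + 9 = 4)
D*(q(16) - 60) = 4*(-5*16 - 60) = 4*(-80 - 60) = 4*(-140) = -560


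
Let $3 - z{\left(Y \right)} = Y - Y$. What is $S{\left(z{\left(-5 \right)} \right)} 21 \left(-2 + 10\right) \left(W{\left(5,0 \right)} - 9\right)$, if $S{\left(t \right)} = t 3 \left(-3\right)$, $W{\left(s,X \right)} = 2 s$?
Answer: $-4536$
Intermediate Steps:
$z{\left(Y \right)} = 3$ ($z{\left(Y \right)} = 3 - \left(Y - Y\right) = 3 - 0 = 3 + 0 = 3$)
$S{\left(t \right)} = - 9 t$ ($S{\left(t \right)} = 3 t \left(-3\right) = - 9 t$)
$S{\left(z{\left(-5 \right)} \right)} 21 \left(-2 + 10\right) \left(W{\left(5,0 \right)} - 9\right) = \left(-9\right) 3 \cdot 21 \left(-2 + 10\right) \left(2 \cdot 5 - 9\right) = \left(-27\right) 21 \cdot 8 \left(10 - 9\right) = - 567 \cdot 8 \cdot 1 = \left(-567\right) 8 = -4536$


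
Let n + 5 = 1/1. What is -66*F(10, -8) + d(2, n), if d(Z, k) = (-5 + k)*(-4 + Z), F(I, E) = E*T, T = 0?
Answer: 18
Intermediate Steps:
n = -4 (n = -5 + 1/1 = -5 + 1 = -4)
F(I, E) = 0 (F(I, E) = E*0 = 0)
-66*F(10, -8) + d(2, n) = -66*0 + (20 - 5*2 - 4*(-4) + 2*(-4)) = 0 + (20 - 10 + 16 - 8) = 0 + 18 = 18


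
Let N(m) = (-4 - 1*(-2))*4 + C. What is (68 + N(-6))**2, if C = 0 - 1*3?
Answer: 3249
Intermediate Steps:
C = -3 (C = 0 - 3 = -3)
N(m) = -11 (N(m) = (-4 - 1*(-2))*4 - 3 = (-4 + 2)*4 - 3 = -2*4 - 3 = -8 - 3 = -11)
(68 + N(-6))**2 = (68 - 11)**2 = 57**2 = 3249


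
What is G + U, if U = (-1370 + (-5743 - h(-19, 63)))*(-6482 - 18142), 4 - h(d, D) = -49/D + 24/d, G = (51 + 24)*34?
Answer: 175301814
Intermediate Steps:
G = 2550 (G = 75*34 = 2550)
h(d, D) = 4 - 24/d + 49/D (h(d, D) = 4 - (-49/D + 24/d) = 4 + (-24/d + 49/D) = 4 - 24/d + 49/D)
U = 175299264 (U = (-1370 + (-5743 - (4 - 24/(-19) + 49/63)))*(-6482 - 18142) = (-1370 + (-5743 - (4 - 24*(-1/19) + 49*(1/63))))*(-24624) = (-1370 + (-5743 - (4 + 24/19 + 7/9)))*(-24624) = (-1370 + (-5743 - 1*1033/171))*(-24624) = (-1370 + (-5743 - 1033/171))*(-24624) = (-1370 - 983086/171)*(-24624) = -1217356/171*(-24624) = 175299264)
G + U = 2550 + 175299264 = 175301814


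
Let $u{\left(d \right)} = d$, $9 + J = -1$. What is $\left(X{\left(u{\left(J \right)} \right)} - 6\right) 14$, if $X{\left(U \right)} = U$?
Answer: $-224$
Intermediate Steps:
$J = -10$ ($J = -9 - 1 = -10$)
$\left(X{\left(u{\left(J \right)} \right)} - 6\right) 14 = \left(-10 - 6\right) 14 = \left(-16\right) 14 = -224$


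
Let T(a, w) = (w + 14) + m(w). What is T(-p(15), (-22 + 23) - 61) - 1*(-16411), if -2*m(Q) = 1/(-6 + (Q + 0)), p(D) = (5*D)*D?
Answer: 2160181/132 ≈ 16365.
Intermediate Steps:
p(D) = 5*D**2
m(Q) = -1/(2*(-6 + Q)) (m(Q) = -1/(2*(-6 + (Q + 0))) = -1/(2*(-6 + Q)))
T(a, w) = 14 + w - 1/(-12 + 2*w) (T(a, w) = (w + 14) - 1/(-12 + 2*w) = (14 + w) - 1/(-12 + 2*w) = 14 + w - 1/(-12 + 2*w))
T(-p(15), (-22 + 23) - 61) - 1*(-16411) = (-1/2 + (-6 + ((-22 + 23) - 61))*(14 + ((-22 + 23) - 61)))/(-6 + ((-22 + 23) - 61)) - 1*(-16411) = (-1/2 + (-6 + (1 - 61))*(14 + (1 - 61)))/(-6 + (1 - 61)) + 16411 = (-1/2 + (-6 - 60)*(14 - 60))/(-6 - 60) + 16411 = (-1/2 - 66*(-46))/(-66) + 16411 = -(-1/2 + 3036)/66 + 16411 = -1/66*6071/2 + 16411 = -6071/132 + 16411 = 2160181/132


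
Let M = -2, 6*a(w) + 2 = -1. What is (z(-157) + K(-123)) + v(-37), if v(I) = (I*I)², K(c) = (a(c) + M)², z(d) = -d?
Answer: 7497297/4 ≈ 1.8743e+6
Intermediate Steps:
a(w) = -½ (a(w) = -⅓ + (⅙)*(-1) = -⅓ - ⅙ = -½)
K(c) = 25/4 (K(c) = (-½ - 2)² = (-5/2)² = 25/4)
v(I) = I⁴ (v(I) = (I²)² = I⁴)
(z(-157) + K(-123)) + v(-37) = (-1*(-157) + 25/4) + (-37)⁴ = (157 + 25/4) + 1874161 = 653/4 + 1874161 = 7497297/4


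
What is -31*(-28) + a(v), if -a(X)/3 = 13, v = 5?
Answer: 829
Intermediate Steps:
a(X) = -39 (a(X) = -3*13 = -39)
-31*(-28) + a(v) = -31*(-28) - 39 = 868 - 39 = 829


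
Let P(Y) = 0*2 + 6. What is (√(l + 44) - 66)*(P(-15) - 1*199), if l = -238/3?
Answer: 12738 - 193*I*√318/3 ≈ 12738.0 - 1147.2*I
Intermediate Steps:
P(Y) = 6 (P(Y) = 0 + 6 = 6)
l = -238/3 (l = -238*⅓ = -238/3 ≈ -79.333)
(√(l + 44) - 66)*(P(-15) - 1*199) = (√(-238/3 + 44) - 66)*(6 - 1*199) = (√(-106/3) - 66)*(6 - 199) = (I*√318/3 - 66)*(-193) = (-66 + I*√318/3)*(-193) = 12738 - 193*I*√318/3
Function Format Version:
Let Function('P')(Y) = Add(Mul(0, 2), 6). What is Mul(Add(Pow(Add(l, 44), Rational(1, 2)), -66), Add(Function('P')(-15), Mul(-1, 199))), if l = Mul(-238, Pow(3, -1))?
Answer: Add(12738, Mul(Rational(-193, 3), I, Pow(318, Rational(1, 2)))) ≈ Add(12738., Mul(-1147.2, I))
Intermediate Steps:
Function('P')(Y) = 6 (Function('P')(Y) = Add(0, 6) = 6)
l = Rational(-238, 3) (l = Mul(-238, Rational(1, 3)) = Rational(-238, 3) ≈ -79.333)
Mul(Add(Pow(Add(l, 44), Rational(1, 2)), -66), Add(Function('P')(-15), Mul(-1, 199))) = Mul(Add(Pow(Add(Rational(-238, 3), 44), Rational(1, 2)), -66), Add(6, Mul(-1, 199))) = Mul(Add(Pow(Rational(-106, 3), Rational(1, 2)), -66), Add(6, -199)) = Mul(Add(Mul(Rational(1, 3), I, Pow(318, Rational(1, 2))), -66), -193) = Mul(Add(-66, Mul(Rational(1, 3), I, Pow(318, Rational(1, 2)))), -193) = Add(12738, Mul(Rational(-193, 3), I, Pow(318, Rational(1, 2))))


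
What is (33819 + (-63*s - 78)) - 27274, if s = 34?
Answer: 4325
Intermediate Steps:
(33819 + (-63*s - 78)) - 27274 = (33819 + (-63*34 - 78)) - 27274 = (33819 + (-2142 - 78)) - 27274 = (33819 - 2220) - 27274 = 31599 - 27274 = 4325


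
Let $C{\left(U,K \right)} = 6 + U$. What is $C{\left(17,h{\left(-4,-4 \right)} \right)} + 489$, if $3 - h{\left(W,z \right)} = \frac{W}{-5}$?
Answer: $512$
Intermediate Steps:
$h{\left(W,z \right)} = 3 + \frac{W}{5}$ ($h{\left(W,z \right)} = 3 - \frac{W}{-5} = 3 - W \left(- \frac{1}{5}\right) = 3 - - \frac{W}{5} = 3 + \frac{W}{5}$)
$C{\left(17,h{\left(-4,-4 \right)} \right)} + 489 = \left(6 + 17\right) + 489 = 23 + 489 = 512$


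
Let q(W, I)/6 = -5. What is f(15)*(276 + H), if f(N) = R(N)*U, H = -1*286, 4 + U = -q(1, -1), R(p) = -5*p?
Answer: 19500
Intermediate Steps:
q(W, I) = -30 (q(W, I) = 6*(-5) = -30)
U = 26 (U = -4 - 1*(-30) = -4 + 30 = 26)
H = -286
f(N) = -130*N (f(N) = -5*N*26 = -130*N)
f(15)*(276 + H) = (-130*15)*(276 - 286) = -1950*(-10) = 19500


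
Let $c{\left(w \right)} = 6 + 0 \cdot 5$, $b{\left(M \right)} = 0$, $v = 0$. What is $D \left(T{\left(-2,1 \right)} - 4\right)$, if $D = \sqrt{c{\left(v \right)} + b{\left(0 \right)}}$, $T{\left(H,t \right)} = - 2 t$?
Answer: $- 6 \sqrt{6} \approx -14.697$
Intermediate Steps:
$c{\left(w \right)} = 6$ ($c{\left(w \right)} = 6 + 0 = 6$)
$D = \sqrt{6}$ ($D = \sqrt{6 + 0} = \sqrt{6} \approx 2.4495$)
$D \left(T{\left(-2,1 \right)} - 4\right) = \sqrt{6} \left(\left(-2\right) 1 - 4\right) = \sqrt{6} \left(-2 - 4\right) = \sqrt{6} \left(-6\right) = - 6 \sqrt{6}$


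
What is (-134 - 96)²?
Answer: 52900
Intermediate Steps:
(-134 - 96)² = (-230)² = 52900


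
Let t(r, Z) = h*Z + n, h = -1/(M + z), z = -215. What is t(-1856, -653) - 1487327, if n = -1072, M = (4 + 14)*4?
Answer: -212841710/143 ≈ -1.4884e+6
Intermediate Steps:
M = 72 (M = 18*4 = 72)
h = 1/143 (h = -1/(72 - 215) = -1/(-143) = -1*(-1/143) = 1/143 ≈ 0.0069930)
t(r, Z) = -1072 + Z/143 (t(r, Z) = Z/143 - 1072 = -1072 + Z/143)
t(-1856, -653) - 1487327 = (-1072 + (1/143)*(-653)) - 1487327 = (-1072 - 653/143) - 1487327 = -153949/143 - 1487327 = -212841710/143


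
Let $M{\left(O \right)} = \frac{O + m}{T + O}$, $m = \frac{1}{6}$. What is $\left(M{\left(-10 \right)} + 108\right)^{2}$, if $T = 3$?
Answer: $\frac{21114025}{1764} \approx 11969.0$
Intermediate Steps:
$m = \frac{1}{6} \approx 0.16667$
$M{\left(O \right)} = \frac{\frac{1}{6} + O}{3 + O}$ ($M{\left(O \right)} = \frac{O + \frac{1}{6}}{3 + O} = \frac{\frac{1}{6} + O}{3 + O}$)
$\left(M{\left(-10 \right)} + 108\right)^{2} = \left(\frac{\frac{1}{6} - 10}{3 - 10} + 108\right)^{2} = \left(\frac{1}{-7} \left(- \frac{59}{6}\right) + 108\right)^{2} = \left(\left(- \frac{1}{7}\right) \left(- \frac{59}{6}\right) + 108\right)^{2} = \left(\frac{59}{42} + 108\right)^{2} = \left(\frac{4595}{42}\right)^{2} = \frac{21114025}{1764}$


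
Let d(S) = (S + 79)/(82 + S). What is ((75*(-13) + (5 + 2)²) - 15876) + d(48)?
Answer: -2184133/130 ≈ -16801.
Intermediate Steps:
d(S) = (79 + S)/(82 + S)
((75*(-13) + (5 + 2)²) - 15876) + d(48) = ((75*(-13) + (5 + 2)²) - 15876) + (79 + 48)/(82 + 48) = ((-975 + 7²) - 15876) + 127/130 = ((-975 + 49) - 15876) + (1/130)*127 = (-926 - 15876) + 127/130 = -16802 + 127/130 = -2184133/130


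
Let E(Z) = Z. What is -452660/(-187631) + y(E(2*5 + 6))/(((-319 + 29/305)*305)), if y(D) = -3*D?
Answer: 7339572308/3041686141 ≈ 2.4130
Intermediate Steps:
-452660/(-187631) + y(E(2*5 + 6))/(((-319 + 29/305)*305)) = -452660/(-187631) + (-3*(2*5 + 6))/(((-319 + 29/305)*305)) = -452660*(-1/187631) + (-3*(10 + 6))/(((-319 + 29*(1/305))*305)) = 452660/187631 + (-3*16)/(((-319 + 29/305)*305)) = 452660/187631 - 48/((-97266/305*305)) = 452660/187631 - 48/(-97266) = 452660/187631 - 48*(-1/97266) = 452660/187631 + 8/16211 = 7339572308/3041686141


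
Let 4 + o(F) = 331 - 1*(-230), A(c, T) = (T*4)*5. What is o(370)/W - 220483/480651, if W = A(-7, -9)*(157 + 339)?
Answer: -6650814949/14304173760 ≈ -0.46496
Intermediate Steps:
A(c, T) = 20*T (A(c, T) = (4*T)*5 = 20*T)
o(F) = 557 (o(F) = -4 + (331 - 1*(-230)) = -4 + (331 + 230) = -4 + 561 = 557)
W = -89280 (W = (20*(-9))*(157 + 339) = -180*496 = -89280)
o(370)/W - 220483/480651 = 557/(-89280) - 220483/480651 = 557*(-1/89280) - 220483*1/480651 = -557/89280 - 220483/480651 = -6650814949/14304173760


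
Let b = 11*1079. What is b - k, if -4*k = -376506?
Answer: -164515/2 ≈ -82258.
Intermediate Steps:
k = 188253/2 (k = -1/4*(-376506) = 188253/2 ≈ 94127.)
b = 11869
b - k = 11869 - 1*188253/2 = 11869 - 188253/2 = -164515/2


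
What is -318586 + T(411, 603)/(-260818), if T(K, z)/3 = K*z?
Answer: -83093706847/260818 ≈ -3.1859e+5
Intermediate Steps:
T(K, z) = 3*K*z (T(K, z) = 3*(K*z) = 3*K*z)
-318586 + T(411, 603)/(-260818) = -318586 + (3*411*603)/(-260818) = -318586 + 743499*(-1/260818) = -318586 - 743499/260818 = -83093706847/260818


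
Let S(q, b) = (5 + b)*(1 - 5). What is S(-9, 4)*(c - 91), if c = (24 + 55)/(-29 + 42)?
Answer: 39744/13 ≈ 3057.2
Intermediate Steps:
c = 79/13 ≈ 6.0769
S(q, b) = -20 - 4*b (S(q, b) = (5 + b)*(-4) = -20 - 4*b)
S(-9, 4)*(c - 91) = (-20 - 4*4)*(79/13 - 91) = (-20 - 16)*(-1104/13) = -36*(-1104/13) = 39744/13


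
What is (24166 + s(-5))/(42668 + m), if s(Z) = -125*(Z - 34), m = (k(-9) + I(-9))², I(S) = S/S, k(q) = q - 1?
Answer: 29041/42749 ≈ 0.67934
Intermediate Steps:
k(q) = -1 + q
I(S) = 1
m = 81 (m = ((-1 - 9) + 1)² = (-10 + 1)² = (-9)² = 81)
s(Z) = 4250 - 125*Z (s(Z) = -125*(-34 + Z) = 4250 - 125*Z)
(24166 + s(-5))/(42668 + m) = (24166 + (4250 - 125*(-5)))/(42668 + 81) = (24166 + (4250 + 625))/42749 = (24166 + 4875)*(1/42749) = 29041*(1/42749) = 29041/42749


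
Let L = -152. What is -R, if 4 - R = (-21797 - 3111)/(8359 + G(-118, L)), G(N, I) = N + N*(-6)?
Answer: -60704/8949 ≈ -6.7833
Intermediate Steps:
G(N, I) = -5*N (G(N, I) = N - 6*N = -5*N)
R = 60704/8949 (R = 4 - (-21797 - 3111)/(8359 - 5*(-118)) = 4 - (-24908)/(8359 + 590) = 4 - (-24908)/8949 = 4 - 1*(-24908/8949) = 4 + 24908/8949 = 60704/8949 ≈ 6.7833)
-R = -1*60704/8949 = -60704/8949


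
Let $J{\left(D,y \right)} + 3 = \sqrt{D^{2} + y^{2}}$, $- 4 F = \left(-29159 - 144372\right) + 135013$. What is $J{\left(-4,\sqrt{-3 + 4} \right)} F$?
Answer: $- \frac{57777}{2} + \frac{19259 \sqrt{17}}{2} \approx 10815.0$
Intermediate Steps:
$F = \frac{19259}{2}$ ($F = - \frac{\left(-29159 - 144372\right) + 135013}{4} = - \frac{-173531 + 135013}{4} = \left(- \frac{1}{4}\right) \left(-38518\right) = \frac{19259}{2} \approx 9629.5$)
$J{\left(D,y \right)} = -3 + \sqrt{D^{2} + y^{2}}$
$J{\left(-4,\sqrt{-3 + 4} \right)} F = \left(-3 + \sqrt{\left(-4\right)^{2} + \left(\sqrt{-3 + 4}\right)^{2}}\right) \frac{19259}{2} = \left(-3 + \sqrt{16 + \left(\sqrt{1}\right)^{2}}\right) \frac{19259}{2} = \left(-3 + \sqrt{16 + 1^{2}}\right) \frac{19259}{2} = \left(-3 + \sqrt{16 + 1}\right) \frac{19259}{2} = \left(-3 + \sqrt{17}\right) \frac{19259}{2} = - \frac{57777}{2} + \frac{19259 \sqrt{17}}{2}$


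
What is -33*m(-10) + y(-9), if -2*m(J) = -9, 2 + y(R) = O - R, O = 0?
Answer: -283/2 ≈ -141.50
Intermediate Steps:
y(R) = -2 - R (y(R) = -2 + (0 - R) = -2 - R)
m(J) = 9/2 (m(J) = -1/2*(-9) = 9/2)
-33*m(-10) + y(-9) = -33*9/2 + (-2 - 1*(-9)) = -297/2 + (-2 + 9) = -297/2 + 7 = -283/2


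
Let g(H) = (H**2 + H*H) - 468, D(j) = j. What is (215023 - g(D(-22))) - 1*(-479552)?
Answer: 694075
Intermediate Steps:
g(H) = -468 + 2*H**2 (g(H) = (H**2 + H**2) - 468 = 2*H**2 - 468 = -468 + 2*H**2)
(215023 - g(D(-22))) - 1*(-479552) = (215023 - (-468 + 2*(-22)**2)) - 1*(-479552) = (215023 - (-468 + 2*484)) + 479552 = (215023 - (-468 + 968)) + 479552 = (215023 - 1*500) + 479552 = (215023 - 500) + 479552 = 214523 + 479552 = 694075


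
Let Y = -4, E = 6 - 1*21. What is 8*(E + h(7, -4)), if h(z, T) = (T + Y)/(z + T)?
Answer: -424/3 ≈ -141.33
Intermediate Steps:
E = -15 (E = 6 - 21 = -15)
h(z, T) = (-4 + T)/(T + z) (h(z, T) = (T - 4)/(z + T) = (-4 + T)/(T + z))
8*(E + h(7, -4)) = 8*(-15 + (-4 - 4)/(-4 + 7)) = 8*(-15 - 8/3) = 8*(-53/3) = -424/3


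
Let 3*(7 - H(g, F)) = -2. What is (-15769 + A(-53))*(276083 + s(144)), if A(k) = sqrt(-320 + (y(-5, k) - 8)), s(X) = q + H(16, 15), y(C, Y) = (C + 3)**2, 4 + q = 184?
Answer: -13069536428/3 + 4972872*I ≈ -4.3565e+9 + 4.9729e+6*I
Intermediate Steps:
q = 180 (q = -4 + 184 = 180)
y(C, Y) = (3 + C)**2
H(g, F) = 23/3 (H(g, F) = 7 - 1/3*(-2) = 7 + 2/3 = 23/3)
s(X) = 563/3 (s(X) = 180 + 23/3 = 563/3)
A(k) = 18*I (A(k) = sqrt(-320 + ((3 - 5)**2 - 8)) = sqrt(-320 + ((-2)**2 - 8)) = sqrt(-320 + (4 - 8)) = sqrt(-320 - 4) = sqrt(-324) = 18*I)
(-15769 + A(-53))*(276083 + s(144)) = (-15769 + 18*I)*(276083 + 563/3) = (-15769 + 18*I)*(828812/3) = -13069536428/3 + 4972872*I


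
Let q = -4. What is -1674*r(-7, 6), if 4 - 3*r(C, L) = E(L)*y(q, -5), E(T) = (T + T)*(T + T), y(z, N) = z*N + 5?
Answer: 2006568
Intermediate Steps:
y(z, N) = 5 + N*z (y(z, N) = N*z + 5 = 5 + N*z)
E(T) = 4*T**2 (E(T) = (2*T)*(2*T) = 4*T**2)
r(C, L) = 4/3 - 100*L**2/3 (r(C, L) = 4/3 - 4*L**2*(5 - 5*(-4))/3 = 4/3 - 4*L**2*(5 + 20)/3 = 4/3 - 4*L**2*25/3 = 4/3 - 100*L**2/3)
-1674*r(-7, 6) = -1674*(4/3 - 100/3*6**2) = -1674*(4/3 - 100/3*36) = -1674*(4/3 - 1200) = -1674*(-3596/3) = 2006568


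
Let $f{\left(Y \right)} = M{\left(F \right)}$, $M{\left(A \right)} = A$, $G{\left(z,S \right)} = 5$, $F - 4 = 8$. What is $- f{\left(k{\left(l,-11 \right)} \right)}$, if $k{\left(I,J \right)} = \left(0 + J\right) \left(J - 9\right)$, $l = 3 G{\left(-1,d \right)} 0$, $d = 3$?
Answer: $-12$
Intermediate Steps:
$F = 12$ ($F = 4 + 8 = 12$)
$l = 0$ ($l = 3 \cdot 5 \cdot 0 = 15 \cdot 0 = 0$)
$k{\left(I,J \right)} = J \left(-9 + J\right)$
$f{\left(Y \right)} = 12$
$- f{\left(k{\left(l,-11 \right)} \right)} = \left(-1\right) 12 = -12$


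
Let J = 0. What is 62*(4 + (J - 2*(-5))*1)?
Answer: 868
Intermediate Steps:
62*(4 + (J - 2*(-5))*1) = 62*(4 + (0 - 2*(-5))*1) = 62*(4 + (0 + 10)*1) = 62*(4 + 10*1) = 62*(4 + 10) = 62*14 = 868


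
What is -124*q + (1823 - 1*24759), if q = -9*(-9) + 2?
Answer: -33228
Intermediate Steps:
q = 83 (q = 81 + 2 = 83)
-124*q + (1823 - 1*24759) = -124*83 + (1823 - 1*24759) = -10292 + (1823 - 24759) = -10292 - 22936 = -33228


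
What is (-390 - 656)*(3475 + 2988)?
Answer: -6760298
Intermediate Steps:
(-390 - 656)*(3475 + 2988) = -1046*6463 = -6760298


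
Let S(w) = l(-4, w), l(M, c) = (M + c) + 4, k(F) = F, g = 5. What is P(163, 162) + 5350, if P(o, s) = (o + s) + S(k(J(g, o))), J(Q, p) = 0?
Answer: 5675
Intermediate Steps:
l(M, c) = 4 + M + c
S(w) = w (S(w) = 4 - 4 + w = w)
P(o, s) = o + s (P(o, s) = (o + s) + 0 = o + s)
P(163, 162) + 5350 = (163 + 162) + 5350 = 325 + 5350 = 5675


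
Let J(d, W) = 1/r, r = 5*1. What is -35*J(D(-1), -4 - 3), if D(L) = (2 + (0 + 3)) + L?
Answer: -7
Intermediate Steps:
r = 5
D(L) = 5 + L (D(L) = (2 + 3) + L = 5 + L)
J(d, W) = 1/5
-35*J(D(-1), -4 - 3) = -35*1/5 = -7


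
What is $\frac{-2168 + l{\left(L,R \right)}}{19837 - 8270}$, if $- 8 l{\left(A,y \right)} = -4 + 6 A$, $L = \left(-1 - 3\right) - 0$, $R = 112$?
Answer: $- \frac{4329}{23134} \approx -0.18713$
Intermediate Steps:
$L = -4$ ($L = -4 + 0 = -4$)
$l{\left(A,y \right)} = \frac{1}{2} - \frac{3 A}{4}$ ($l{\left(A,y \right)} = - \frac{-4 + 6 A}{8} = \frac{1}{2} - \frac{3 A}{4}$)
$\frac{-2168 + l{\left(L,R \right)}}{19837 - 8270} = \frac{-2168 + \left(\frac{1}{2} - -3\right)}{19837 - 8270} = \frac{-2168 + \left(\frac{1}{2} + 3\right)}{11567} = \left(-2168 + \frac{7}{2}\right) \frac{1}{11567} = \left(- \frac{4329}{2}\right) \frac{1}{11567} = - \frac{4329}{23134}$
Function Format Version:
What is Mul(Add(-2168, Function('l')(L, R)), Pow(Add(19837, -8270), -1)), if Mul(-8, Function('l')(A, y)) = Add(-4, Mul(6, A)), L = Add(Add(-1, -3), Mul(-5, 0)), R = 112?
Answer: Rational(-4329, 23134) ≈ -0.18713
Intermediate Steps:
L = -4 (L = Add(-4, 0) = -4)
Function('l')(A, y) = Add(Rational(1, 2), Mul(Rational(-3, 4), A)) (Function('l')(A, y) = Mul(Rational(-1, 8), Add(-4, Mul(6, A))) = Add(Rational(1, 2), Mul(Rational(-3, 4), A)))
Mul(Add(-2168, Function('l')(L, R)), Pow(Add(19837, -8270), -1)) = Mul(Add(-2168, Add(Rational(1, 2), Mul(Rational(-3, 4), -4))), Pow(Add(19837, -8270), -1)) = Mul(Add(-2168, Add(Rational(1, 2), 3)), Pow(11567, -1)) = Mul(Add(-2168, Rational(7, 2)), Rational(1, 11567)) = Mul(Rational(-4329, 2), Rational(1, 11567)) = Rational(-4329, 23134)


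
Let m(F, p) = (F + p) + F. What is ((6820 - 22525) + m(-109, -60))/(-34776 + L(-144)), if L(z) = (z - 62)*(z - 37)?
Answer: -15983/2510 ≈ -6.3677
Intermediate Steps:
m(F, p) = p + 2*F
L(z) = (-62 + z)*(-37 + z)
((6820 - 22525) + m(-109, -60))/(-34776 + L(-144)) = ((6820 - 22525) + (-60 + 2*(-109)))/(-34776 + (2294 + (-144)² - 99*(-144))) = (-15705 + (-60 - 218))/(-34776 + (2294 + 20736 + 14256)) = (-15705 - 278)/(-34776 + 37286) = -15983/2510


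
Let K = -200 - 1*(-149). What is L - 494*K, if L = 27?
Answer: 25221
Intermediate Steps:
K = -51 (K = -200 + 149 = -51)
L - 494*K = 27 - 494*(-51) = 27 + 25194 = 25221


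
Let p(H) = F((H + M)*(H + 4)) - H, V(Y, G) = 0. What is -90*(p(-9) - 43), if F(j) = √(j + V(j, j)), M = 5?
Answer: 3060 - 180*√5 ≈ 2657.5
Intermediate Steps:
F(j) = √j (F(j) = √(j + 0) = √j)
p(H) = √((4 + H)*(5 + H)) - H (p(H) = √((H + 5)*(H + 4)) - H = √((5 + H)*(4 + H)) - H = √((4 + H)*(5 + H)) - H)
-90*(p(-9) - 43) = -90*((√(20 + (-9)² + 9*(-9)) - 1*(-9)) - 43) = -90*((√(20 + 81 - 81) + 9) - 43) = -90*((√20 + 9) - 43) = -90*((2*√5 + 9) - 43) = -90*((9 + 2*√5) - 43) = -90*(-34 + 2*√5) = 3060 - 180*√5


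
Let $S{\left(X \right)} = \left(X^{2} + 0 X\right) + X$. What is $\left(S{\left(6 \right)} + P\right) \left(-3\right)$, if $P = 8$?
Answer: $-150$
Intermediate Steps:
$S{\left(X \right)} = X + X^{2}$ ($S{\left(X \right)} = \left(X^{2} + 0\right) + X = X^{2} + X = X + X^{2}$)
$\left(S{\left(6 \right)} + P\right) \left(-3\right) = \left(6 \left(1 + 6\right) + 8\right) \left(-3\right) = \left(6 \cdot 7 + 8\right) \left(-3\right) = \left(42 + 8\right) \left(-3\right) = 50 \left(-3\right) = -150$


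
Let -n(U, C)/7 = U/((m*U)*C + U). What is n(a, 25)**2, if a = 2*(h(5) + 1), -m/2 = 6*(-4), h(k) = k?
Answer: 49/1442401 ≈ 3.3971e-5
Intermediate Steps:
m = 48 (m = -12*(-4) = -2*(-24) = 48)
a = 12 (a = 2*(5 + 1) = 2*6 = 12)
n(U, C) = -7*U/(U + 48*C*U) (n(U, C) = -7*U/((48*U)*C + U) = -7*U/(48*C*U + U) = -7*U/(U + 48*C*U))
n(a, 25)**2 = (-7/(1 + 48*25))**2 = (-7/(1 + 1200))**2 = (-7/1201)**2 = 49/1442401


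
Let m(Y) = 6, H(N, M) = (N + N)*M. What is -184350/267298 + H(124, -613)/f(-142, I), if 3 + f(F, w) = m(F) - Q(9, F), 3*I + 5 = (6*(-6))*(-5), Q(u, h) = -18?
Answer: -20319791251/2806629 ≈ -7239.9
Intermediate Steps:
H(N, M) = 2*M*N (H(N, M) = (2*N)*M = 2*M*N)
I = 175/3 (I = -5/3 + ((6*(-6))*(-5))/3 = -5/3 + (-36*(-5))/3 = -5/3 + (1/3)*180 = -5/3 + 60 = 175/3 ≈ 58.333)
f(F, w) = 21 (f(F, w) = -3 + (6 - 1*(-18)) = -3 + (6 + 18) = -3 + 24 = 21)
-184350/267298 + H(124, -613)/f(-142, I) = -184350/267298 + (2*(-613)*124)/21 = -184350*1/267298 - 152024*1/21 = -92175/133649 - 152024/21 = -20319791251/2806629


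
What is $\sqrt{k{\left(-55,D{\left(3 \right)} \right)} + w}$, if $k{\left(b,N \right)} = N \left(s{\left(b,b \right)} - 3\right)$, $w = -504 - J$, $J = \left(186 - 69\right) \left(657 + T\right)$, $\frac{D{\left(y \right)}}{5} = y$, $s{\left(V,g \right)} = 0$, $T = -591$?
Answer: $3 i \sqrt{919} \approx 90.945 i$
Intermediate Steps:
$D{\left(y \right)} = 5 y$
$J = 7722$ ($J = \left(186 - 69\right) \left(657 - 591\right) = 117 \cdot 66 = 7722$)
$w = -8226$ ($w = -504 - 7722 = -8226$)
$k{\left(b,N \right)} = - 3 N$ ($k{\left(b,N \right)} = N \left(0 - 3\right) = N \left(-3\right) = - 3 N$)
$\sqrt{k{\left(-55,D{\left(3 \right)} \right)} + w} = \sqrt{- 3 \cdot 5 \cdot 3 - 8226} = \sqrt{\left(-3\right) 15 - 8226} = \sqrt{-45 - 8226} = \sqrt{-8271} = 3 i \sqrt{919}$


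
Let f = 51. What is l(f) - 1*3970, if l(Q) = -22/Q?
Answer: -202492/51 ≈ -3970.4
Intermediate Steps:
l(f) - 1*3970 = -22/51 - 1*3970 = -22*1/51 - 3970 = -22/51 - 3970 = -202492/51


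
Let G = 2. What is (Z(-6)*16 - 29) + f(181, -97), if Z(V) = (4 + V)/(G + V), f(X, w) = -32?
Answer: -53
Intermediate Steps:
Z(V) = (4 + V)/(2 + V)
(Z(-6)*16 - 29) + f(181, -97) = (((4 - 6)/(2 - 6))*16 - 29) - 32 = ((-2/(-4))*16 - 29) - 32 = (-¼*(-2)*16 - 29) - 32 = ((½)*16 - 29) - 32 = (8 - 29) - 32 = -21 - 32 = -53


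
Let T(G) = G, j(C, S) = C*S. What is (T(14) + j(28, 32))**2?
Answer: 828100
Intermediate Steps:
(T(14) + j(28, 32))**2 = (14 + 28*32)**2 = (14 + 896)**2 = 910**2 = 828100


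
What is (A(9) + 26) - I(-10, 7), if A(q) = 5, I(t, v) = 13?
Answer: 18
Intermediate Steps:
(A(9) + 26) - I(-10, 7) = (5 + 26) - 1*13 = 31 - 13 = 18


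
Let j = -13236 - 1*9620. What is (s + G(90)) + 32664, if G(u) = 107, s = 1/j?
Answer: 749013975/22856 ≈ 32771.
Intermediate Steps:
j = -22856 (j = -13236 - 9620 = -22856)
s = -1/22856 (s = 1/(-22856) = -1/22856 ≈ -4.3752e-5)
(s + G(90)) + 32664 = (-1/22856 + 107) + 32664 = 2445591/22856 + 32664 = 749013975/22856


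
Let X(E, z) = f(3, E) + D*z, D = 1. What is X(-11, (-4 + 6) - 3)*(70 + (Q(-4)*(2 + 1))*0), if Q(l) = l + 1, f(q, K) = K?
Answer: -840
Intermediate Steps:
Q(l) = 1 + l
X(E, z) = E + z (X(E, z) = E + 1*z = E + z)
X(-11, (-4 + 6) - 3)*(70 + (Q(-4)*(2 + 1))*0) = (-11 + ((-4 + 6) - 3))*(70 + ((1 - 4)*(2 + 1))*0) = (-11 + (2 - 3))*(70 - 3*3*0) = (-11 - 1)*(70 - 9*0) = -12*(70 + 0) = -12*70 = -840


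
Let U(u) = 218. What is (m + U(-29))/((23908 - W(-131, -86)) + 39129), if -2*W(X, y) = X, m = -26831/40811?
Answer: 17739934/5139859773 ≈ 0.0034514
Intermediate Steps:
m = -26831/40811 (m = -26831*1/40811 = -26831/40811 ≈ -0.65744)
W(X, y) = -X/2
(m + U(-29))/((23908 - W(-131, -86)) + 39129) = (-26831/40811 + 218)/((23908 - (-1)*(-131)/2) + 39129) = 8869967/(40811*((23908 - 1*131/2) + 39129)) = 8869967/(40811*((23908 - 131/2) + 39129)) = 8869967/(40811*(47685/2 + 39129)) = 8869967/(40811*(125943/2)) = (8869967/40811)*(2/125943) = 17739934/5139859773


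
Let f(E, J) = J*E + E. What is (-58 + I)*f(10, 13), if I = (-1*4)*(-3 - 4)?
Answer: -4200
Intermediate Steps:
f(E, J) = E + E*J (f(E, J) = E*J + E = E + E*J)
I = 28 (I = -4*(-7) = 28)
(-58 + I)*f(10, 13) = (-58 + 28)*(10*(1 + 13)) = -300*14 = -30*140 = -4200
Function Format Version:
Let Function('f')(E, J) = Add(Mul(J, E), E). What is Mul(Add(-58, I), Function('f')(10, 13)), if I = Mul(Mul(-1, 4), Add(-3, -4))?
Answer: -4200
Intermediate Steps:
Function('f')(E, J) = Add(E, Mul(E, J)) (Function('f')(E, J) = Add(Mul(E, J), E) = Add(E, Mul(E, J)))
I = 28 (I = Mul(-4, -7) = 28)
Mul(Add(-58, I), Function('f')(10, 13)) = Mul(Add(-58, 28), Mul(10, Add(1, 13))) = Mul(-30, Mul(10, 14)) = Mul(-30, 140) = -4200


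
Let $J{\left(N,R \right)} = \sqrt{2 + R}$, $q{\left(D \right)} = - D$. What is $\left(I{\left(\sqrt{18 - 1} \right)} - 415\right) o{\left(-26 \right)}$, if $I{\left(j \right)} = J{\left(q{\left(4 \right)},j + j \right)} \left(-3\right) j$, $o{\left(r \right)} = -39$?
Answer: $16185 + 117 \sqrt{34 + 34 \sqrt{17}} \approx 17729.0$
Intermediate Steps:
$I{\left(j \right)} = - 3 j \sqrt{2 + 2 j}$ ($I{\left(j \right)} = \sqrt{2 + \left(j + j\right)} \left(-3\right) j = \sqrt{2 + 2 j} \left(-3\right) j = - 3 \sqrt{2 + 2 j} j = - 3 j \sqrt{2 + 2 j}$)
$\left(I{\left(\sqrt{18 - 1} \right)} - 415\right) o{\left(-26 \right)} = \left(- 3 \sqrt{18 - 1} \sqrt{2 + 2 \sqrt{18 - 1}} - 415\right) \left(-39\right) = \left(- 3 \sqrt{17} \sqrt{2 + 2 \sqrt{17}} - 415\right) \left(-39\right) = \left(-415 - 3 \sqrt{17} \sqrt{2 + 2 \sqrt{17}}\right) \left(-39\right) = 16185 + 117 \sqrt{17} \sqrt{2 + 2 \sqrt{17}}$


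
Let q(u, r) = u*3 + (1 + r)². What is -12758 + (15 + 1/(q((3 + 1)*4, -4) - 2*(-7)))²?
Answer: -63176722/5041 ≈ -12533.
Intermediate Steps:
q(u, r) = (1 + r)² + 3*u (q(u, r) = 3*u + (1 + r)² = (1 + r)² + 3*u)
-12758 + (15 + 1/(q((3 + 1)*4, -4) - 2*(-7)))² = -12758 + (15 + 1/(((1 - 4)² + 3*((3 + 1)*4)) - 2*(-7)))² = -12758 + (15 + 1/(((-3)² + 3*(4*4)) + 14))² = -12758 + (15 + 1/((9 + 3*16) + 14))² = -12758 + (15 + 1/((9 + 48) + 14))² = -12758 + (15 + 1/(57 + 14))² = -12758 + (15 + 1/71)² = -12758 + (1066/71)² = -12758 + 1136356/5041 = -63176722/5041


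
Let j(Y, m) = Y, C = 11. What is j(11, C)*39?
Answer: 429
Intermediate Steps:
j(11, C)*39 = 11*39 = 429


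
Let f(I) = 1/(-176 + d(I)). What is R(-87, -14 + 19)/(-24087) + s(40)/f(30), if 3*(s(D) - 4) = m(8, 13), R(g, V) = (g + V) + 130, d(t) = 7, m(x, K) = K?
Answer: -33922573/24087 ≈ -1408.3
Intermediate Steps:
R(g, V) = 130 + V + g (R(g, V) = (V + g) + 130 = 130 + V + g)
f(I) = -1/169 (f(I) = 1/(-176 + 7) = 1/(-169) = -1/169)
s(D) = 25/3 (s(D) = 4 + (⅓)*13 = 4 + 13/3 = 25/3)
R(-87, -14 + 19)/(-24087) + s(40)/f(30) = (130 + (-14 + 19) - 87)/(-24087) + 25/(3*(-1/169)) = (130 + 5 - 87)*(-1/24087) + (25/3)*(-169) = 48*(-1/24087) - 4225/3 = -16/8029 - 4225/3 = -33922573/24087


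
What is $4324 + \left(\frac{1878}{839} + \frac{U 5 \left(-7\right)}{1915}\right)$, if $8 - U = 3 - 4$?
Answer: $\frac{1390127605}{321337} \approx 4326.1$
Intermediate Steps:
$U = 9$ ($U = 8 - \left(3 - 4\right) = 8 - -1 = 8 + 1 = 9$)
$4324 + \left(\frac{1878}{839} + \frac{U 5 \left(-7\right)}{1915}\right) = 4324 + \left(\frac{1878}{839} + \frac{9 \cdot 5 \left(-7\right)}{1915}\right) = 4324 + \left(1878 \cdot \frac{1}{839} + 45 \left(-7\right) \frac{1}{1915}\right) = 4324 + \left(\frac{1878}{839} - \frac{63}{383}\right) = 4324 + \frac{666417}{321337} = \frac{1390127605}{321337}$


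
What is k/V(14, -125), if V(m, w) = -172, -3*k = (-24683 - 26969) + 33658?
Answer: -2999/86 ≈ -34.872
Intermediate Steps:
k = 5998 (k = -((-24683 - 26969) + 33658)/3 = -(-51652 + 33658)/3 = -1/3*(-17994) = 5998)
k/V(14, -125) = 5998/(-172) = 5998*(-1/172) = -2999/86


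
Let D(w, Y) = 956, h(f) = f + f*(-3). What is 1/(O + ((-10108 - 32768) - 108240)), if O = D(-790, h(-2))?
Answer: -1/150160 ≈ -6.6596e-6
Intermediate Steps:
h(f) = -2*f (h(f) = f - 3*f = -2*f)
O = 956
1/(O + ((-10108 - 32768) - 108240)) = 1/(956 + ((-10108 - 32768) - 108240)) = 1/(956 + (-42876 - 108240)) = 1/(956 - 151116) = 1/(-150160) = -1/150160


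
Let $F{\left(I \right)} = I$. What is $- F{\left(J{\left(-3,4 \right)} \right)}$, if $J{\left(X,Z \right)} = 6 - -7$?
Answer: $-13$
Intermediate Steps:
$J{\left(X,Z \right)} = 13$ ($J{\left(X,Z \right)} = 6 + 7 = 13$)
$- F{\left(J{\left(-3,4 \right)} \right)} = \left(-1\right) 13 = -13$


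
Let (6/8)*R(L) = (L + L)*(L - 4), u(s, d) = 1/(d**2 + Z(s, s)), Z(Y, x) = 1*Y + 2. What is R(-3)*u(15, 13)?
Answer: 28/93 ≈ 0.30108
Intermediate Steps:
Z(Y, x) = 2 + Y (Z(Y, x) = Y + 2 = 2 + Y)
u(s, d) = 1/(2 + s + d**2) (u(s, d) = 1/(d**2 + (2 + s)) = 1/(2 + s + d**2))
R(L) = 8*L*(-4 + L)/3 (R(L) = 4*((L + L)*(L - 4))/3 = 4*((2*L)*(-4 + L))/3 = 4*(2*L*(-4 + L))/3 = 8*L*(-4 + L)/3)
R(-3)*u(15, 13) = ((8/3)*(-3)*(-4 - 3))/(2 + 15 + 13**2) = ((8/3)*(-3)*(-7))/(2 + 15 + 169) = 56/186 = 56*(1/186) = 28/93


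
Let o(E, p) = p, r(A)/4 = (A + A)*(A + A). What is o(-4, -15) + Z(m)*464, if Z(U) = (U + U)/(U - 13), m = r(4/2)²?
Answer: 3739843/4083 ≈ 915.96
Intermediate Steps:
r(A) = 16*A² (r(A) = 4*((A + A)*(A + A)) = 4*((2*A)*(2*A)) = 4*(4*A²) = 16*A²)
m = 4096 (m = (16*(4/2)²)² = (16*(4*(½))²)² = (16*2²)² = (16*4)² = 64² = 4096)
Z(U) = 2*U/(-13 + U) (Z(U) = (2*U)/(-13 + U) = 2*U/(-13 + U))
o(-4, -15) + Z(m)*464 = -15 + (2*4096/(-13 + 4096))*464 = -15 + (2*4096/4083)*464 = -15 + (2*4096*(1/4083))*464 = -15 + (8192/4083)*464 = -15 + 3801088/4083 = 3739843/4083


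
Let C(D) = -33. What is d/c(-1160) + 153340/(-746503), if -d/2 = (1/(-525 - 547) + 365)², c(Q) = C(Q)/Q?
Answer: -16571913161990974615/1769355438576 ≈ -9.3661e+6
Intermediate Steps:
c(Q) = -33/Q
d = -153099255841/574592 (d = -2*(1/(-525 - 547) + 365)² = -2*(1/(-1072) + 365)² = -2*(-1/1072 + 365)² = -2*(391279/1072)² = -2*153099255841/1149184 = -153099255841/574592 ≈ -2.6645e+5)
d/c(-1160) + 153340/(-746503) = -153099255841/(574592*((-33/(-1160)))) + 153340/(-746503) = -153099255841/(574592*((-33*(-1/1160)))) + 153340*(-1/746503) = -153099255841/(574592*33/1160) - 153340/746503 = -153099255841/574592*1160/33 - 153340/746503 = -22199392096945/2370192 - 153340/746503 = -16571913161990974615/1769355438576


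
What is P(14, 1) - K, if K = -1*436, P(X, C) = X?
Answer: 450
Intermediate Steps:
K = -436
P(14, 1) - K = 14 - 1*(-436) = 14 + 436 = 450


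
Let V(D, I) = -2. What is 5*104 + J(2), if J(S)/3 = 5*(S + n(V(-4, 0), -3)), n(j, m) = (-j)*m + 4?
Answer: 520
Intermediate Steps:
n(j, m) = 4 - j*m (n(j, m) = -j*m + 4 = 4 - j*m)
J(S) = -30 + 15*S (J(S) = 3*(5*(S + (4 - 1*(-2)*(-3)))) = 3*(5*(S + (4 - 6))) = 3*(5*(S - 2)) = 3*(5*(-2 + S)) = 3*(-10 + 5*S) = -30 + 15*S)
5*104 + J(2) = 5*104 + (-30 + 15*2) = 520 + (-30 + 30) = 520 + 0 = 520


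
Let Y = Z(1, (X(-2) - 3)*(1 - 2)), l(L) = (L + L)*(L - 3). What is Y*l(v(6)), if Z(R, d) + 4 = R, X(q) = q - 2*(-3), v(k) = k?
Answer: -108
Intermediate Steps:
X(q) = 6 + q (X(q) = q + 6 = 6 + q)
l(L) = 2*L*(-3 + L) (l(L) = (2*L)*(-3 + L) = 2*L*(-3 + L))
Z(R, d) = -4 + R
Y = -3 (Y = -4 + 1 = -3)
Y*l(v(6)) = -6*6*(-3 + 6) = -6*6*3 = -3*36 = -108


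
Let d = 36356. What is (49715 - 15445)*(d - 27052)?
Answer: 318848080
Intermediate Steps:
(49715 - 15445)*(d - 27052) = (49715 - 15445)*(36356 - 27052) = 34270*9304 = 318848080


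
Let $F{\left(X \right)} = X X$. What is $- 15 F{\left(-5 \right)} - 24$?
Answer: $-399$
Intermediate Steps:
$F{\left(X \right)} = X^{2}$
$- 15 F{\left(-5 \right)} - 24 = - 15 \left(-5\right)^{2} - 24 = \left(-15\right) 25 - 24 = -375 - 24 = -399$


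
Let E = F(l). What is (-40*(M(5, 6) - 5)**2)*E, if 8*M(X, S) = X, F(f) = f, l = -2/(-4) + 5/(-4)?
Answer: 18375/32 ≈ 574.22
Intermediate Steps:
l = -3/4 (l = -2*(-1/4) + 5*(-1/4) = 1/2 - 5/4 = -3/4 ≈ -0.75000)
M(X, S) = X/8
E = -3/4 ≈ -0.75000
(-40*(M(5, 6) - 5)**2)*E = -40*((1/8)*5 - 5)**2*(-3/4) = -40*(5/8 - 5)**2*(-3/4) = -40*(-35/8)**2*(-3/4) = -40*1225/64*(-3/4) = -6125/8*(-3/4) = 18375/32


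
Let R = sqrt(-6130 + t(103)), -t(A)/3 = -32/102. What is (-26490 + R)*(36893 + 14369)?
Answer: -1357930380 + 51262*I*sqrt(1771298)/17 ≈ -1.3579e+9 + 4.0132e+6*I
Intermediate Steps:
t(A) = 16/17 (t(A) = -(-96)/102 = -3*(-16/51) = 16/17)
R = I*sqrt(1771298)/17 (R = sqrt(-6130 + 16/17) = sqrt(-104194/17) = I*sqrt(1771298)/17 ≈ 78.288*I)
(-26490 + R)*(36893 + 14369) = (-26490 + I*sqrt(1771298)/17)*(36893 + 14369) = (-26490 + I*sqrt(1771298)/17)*51262 = -1357930380 + 51262*I*sqrt(1771298)/17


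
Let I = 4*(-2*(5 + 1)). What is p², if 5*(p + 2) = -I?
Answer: 1444/25 ≈ 57.760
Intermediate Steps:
I = -48 (I = 4*(-2*6) = 4*(-12) = -48)
p = 38/5 (p = -2 + (-1*(-48))/5 = -2 + (⅕)*48 = -2 + 48/5 = 38/5 ≈ 7.6000)
p² = (38/5)² = 1444/25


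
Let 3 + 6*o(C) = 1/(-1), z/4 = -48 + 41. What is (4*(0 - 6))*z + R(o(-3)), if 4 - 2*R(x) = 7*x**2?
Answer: 6052/9 ≈ 672.44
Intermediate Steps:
z = -28 (z = 4*(-48 + 41) = 4*(-7) = -28)
o(C) = -2/3 (o(C) = -1/2 + (1/6)/(-1) = -1/2 + (1/6)*(-1) = -1/2 - 1/6 = -2/3)
R(x) = 2 - 7*x**2/2
(4*(0 - 6))*z + R(o(-3)) = (4*(0 - 6))*(-28) + (2 - 7*(-2/3)**2/2) = (4*(-6))*(-28) + (2 - 7/2*4/9) = -24*(-28) + (2 - 14/9) = 672 + 4/9 = 6052/9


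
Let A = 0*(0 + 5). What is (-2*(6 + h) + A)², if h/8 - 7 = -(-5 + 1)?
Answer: 35344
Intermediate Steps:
h = 88 (h = 56 + 8*(-(-5 + 1)) = 56 + 8*(-1*(-4)) = 56 + 8*4 = 56 + 32 = 88)
A = 0 (A = 0*5 = 0)
(-2*(6 + h) + A)² = (-2*(6 + 88) + 0)² = (-2*94 + 0)² = (-188 + 0)² = (-188)² = 35344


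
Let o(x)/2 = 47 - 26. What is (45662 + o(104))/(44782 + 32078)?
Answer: 11426/19215 ≈ 0.59464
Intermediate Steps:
o(x) = 42 (o(x) = 2*(47 - 26) = 2*21 = 42)
(45662 + o(104))/(44782 + 32078) = (45662 + 42)/(44782 + 32078) = 45704/76860 = 45704*(1/76860) = 11426/19215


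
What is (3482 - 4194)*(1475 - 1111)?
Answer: -259168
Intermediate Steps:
(3482 - 4194)*(1475 - 1111) = -712*364 = -259168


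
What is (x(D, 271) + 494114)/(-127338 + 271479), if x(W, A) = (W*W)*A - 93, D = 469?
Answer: 20034484/48047 ≈ 416.98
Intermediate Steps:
x(W, A) = -93 + A*W² (x(W, A) = W²*A - 93 = A*W² - 93 = -93 + A*W²)
(x(D, 271) + 494114)/(-127338 + 271479) = ((-93 + 271*469²) + 494114)/(-127338 + 271479) = ((-93 + 271*219961) + 494114)/144141 = ((-93 + 59609431) + 494114)*(1/144141) = (59609338 + 494114)*(1/144141) = 60103452*(1/144141) = 20034484/48047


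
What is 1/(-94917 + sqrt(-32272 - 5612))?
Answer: -31639/3003091591 - 2*I*sqrt(9471)/9009274773 ≈ -1.0535e-5 - 2.1604e-8*I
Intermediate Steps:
1/(-94917 + sqrt(-32272 - 5612)) = 1/(-94917 + sqrt(-37884)) = 1/(-94917 + 2*I*sqrt(9471))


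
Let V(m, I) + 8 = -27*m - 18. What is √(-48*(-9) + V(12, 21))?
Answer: √82 ≈ 9.0554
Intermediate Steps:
V(m, I) = -26 - 27*m (V(m, I) = -8 + (-27*m - 18) = -8 + (-18 - 27*m) = -26 - 27*m)
√(-48*(-9) + V(12, 21)) = √(-48*(-9) + (-26 - 27*12)) = √(432 + (-26 - 324)) = √(432 - 350) = √82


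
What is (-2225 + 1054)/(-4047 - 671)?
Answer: 1171/4718 ≈ 0.24820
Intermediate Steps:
(-2225 + 1054)/(-4047 - 671) = -1171/(-4718) = -1171*(-1/4718) = 1171/4718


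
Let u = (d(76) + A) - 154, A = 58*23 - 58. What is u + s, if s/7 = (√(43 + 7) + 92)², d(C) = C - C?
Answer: 60720 + 6440*√2 ≈ 69828.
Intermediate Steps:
A = 1276 (A = 1334 - 58 = 1276)
d(C) = 0
s = 7*(92 + 5*√2)² (s = 7*(√(43 + 7) + 92)² = 7*(√50 + 92)² = 7*(5*√2 + 92)² = 7*(92 + 5*√2)² ≈ 68706.)
u = 1122 (u = (0 + 1276) - 154 = 1276 - 154 = 1122)
u + s = 1122 + (59598 + 6440*√2) = 60720 + 6440*√2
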